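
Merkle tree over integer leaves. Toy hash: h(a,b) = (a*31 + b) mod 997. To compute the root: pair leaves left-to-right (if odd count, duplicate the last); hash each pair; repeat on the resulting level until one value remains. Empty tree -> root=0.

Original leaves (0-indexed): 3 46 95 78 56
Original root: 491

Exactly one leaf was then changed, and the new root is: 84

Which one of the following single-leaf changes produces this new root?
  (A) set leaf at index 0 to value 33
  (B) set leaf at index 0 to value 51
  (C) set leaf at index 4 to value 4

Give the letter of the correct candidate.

Answer: C

Derivation:
Original leaves: [3, 46, 95, 78, 56]
Target new root: 84
Try each candidate change and compute the resulting root:
Candidate A: set leaf[0] = 33 -> leaves = [33, 46, 95, 78, 56]
  L0: [33, 46, 95, 78, 56]
  L1: h(33,46)=(33*31+46)%997=72 h(95,78)=(95*31+78)%997=32 h(56,56)=(56*31+56)%997=795 -> [72, 32, 795]
  L2: h(72,32)=(72*31+32)%997=270 h(795,795)=(795*31+795)%997=515 -> [270, 515]
  L3: h(270,515)=(270*31+515)%997=909 -> [909]
  root = 909 != target 84
Candidate B: set leaf[0] = 51 -> leaves = [51, 46, 95, 78, 56]
  L0: [51, 46, 95, 78, 56]
  L1: h(51,46)=(51*31+46)%997=630 h(95,78)=(95*31+78)%997=32 h(56,56)=(56*31+56)%997=795 -> [630, 32, 795]
  L2: h(630,32)=(630*31+32)%997=619 h(795,795)=(795*31+795)%997=515 -> [619, 515]
  L3: h(619,515)=(619*31+515)%997=761 -> [761]
  root = 761 != target 84
Candidate C: set leaf[4] = 4 -> leaves = [3, 46, 95, 78, 4]
  L0: [3, 46, 95, 78, 4]
  L1: h(3,46)=(3*31+46)%997=139 h(95,78)=(95*31+78)%997=32 h(4,4)=(4*31+4)%997=128 -> [139, 32, 128]
  L2: h(139,32)=(139*31+32)%997=353 h(128,128)=(128*31+128)%997=108 -> [353, 108]
  L3: h(353,108)=(353*31+108)%997=84 -> [84]
  root = 84 == target 84  ** MATCH **
Candidate C produces the target root.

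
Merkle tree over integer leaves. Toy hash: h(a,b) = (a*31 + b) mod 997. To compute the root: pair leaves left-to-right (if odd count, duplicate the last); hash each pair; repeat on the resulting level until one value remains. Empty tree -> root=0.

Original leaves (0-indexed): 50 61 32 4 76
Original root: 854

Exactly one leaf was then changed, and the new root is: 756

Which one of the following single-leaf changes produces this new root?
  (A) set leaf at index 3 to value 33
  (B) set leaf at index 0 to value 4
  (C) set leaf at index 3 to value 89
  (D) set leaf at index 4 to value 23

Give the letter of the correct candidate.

Original leaves: [50, 61, 32, 4, 76]
Target new root: 756
Try each candidate change and compute the resulting root:
Candidate A: set leaf[3] = 33 -> leaves = [50, 61, 32, 33, 76]
  L0: [50, 61, 32, 33, 76]
  L1: h(50,61)=(50*31+61)%997=614 h(32,33)=(32*31+33)%997=28 h(76,76)=(76*31+76)%997=438 -> [614, 28, 438]
  L2: h(614,28)=(614*31+28)%997=119 h(438,438)=(438*31+438)%997=58 -> [119, 58]
  L3: h(119,58)=(119*31+58)%997=756 -> [756]
  root = 756 == target 756  ** MATCH **
Candidate B: set leaf[0] = 4 -> leaves = [4, 61, 32, 4, 76]
  L0: [4, 61, 32, 4, 76]
  L1: h(4,61)=(4*31+61)%997=185 h(32,4)=(32*31+4)%997=996 h(76,76)=(76*31+76)%997=438 -> [185, 996, 438]
  L2: h(185,996)=(185*31+996)%997=749 h(438,438)=(438*31+438)%997=58 -> [749, 58]
  L3: h(749,58)=(749*31+58)%997=346 -> [346]
  root = 346 != target 756
Candidate C: set leaf[3] = 89 -> leaves = [50, 61, 32, 89, 76]
  L0: [50, 61, 32, 89, 76]
  L1: h(50,61)=(50*31+61)%997=614 h(32,89)=(32*31+89)%997=84 h(76,76)=(76*31+76)%997=438 -> [614, 84, 438]
  L2: h(614,84)=(614*31+84)%997=175 h(438,438)=(438*31+438)%997=58 -> [175, 58]
  L3: h(175,58)=(175*31+58)%997=498 -> [498]
  root = 498 != target 756
Candidate D: set leaf[4] = 23 -> leaves = [50, 61, 32, 4, 23]
  L0: [50, 61, 32, 4, 23]
  L1: h(50,61)=(50*31+61)%997=614 h(32,4)=(32*31+4)%997=996 h(23,23)=(23*31+23)%997=736 -> [614, 996, 736]
  L2: h(614,996)=(614*31+996)%997=90 h(736,736)=(736*31+736)%997=621 -> [90, 621]
  L3: h(90,621)=(90*31+621)%997=420 -> [420]
  root = 420 != target 756
Candidate A produces the target root.

Answer: A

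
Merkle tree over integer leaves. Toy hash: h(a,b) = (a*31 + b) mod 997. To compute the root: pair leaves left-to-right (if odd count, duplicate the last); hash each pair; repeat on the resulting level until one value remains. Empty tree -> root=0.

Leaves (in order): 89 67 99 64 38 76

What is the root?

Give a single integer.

L0: [89, 67, 99, 64, 38, 76]
L1: h(89,67)=(89*31+67)%997=832 h(99,64)=(99*31+64)%997=142 h(38,76)=(38*31+76)%997=257 -> [832, 142, 257]
L2: h(832,142)=(832*31+142)%997=12 h(257,257)=(257*31+257)%997=248 -> [12, 248]
L3: h(12,248)=(12*31+248)%997=620 -> [620]

Answer: 620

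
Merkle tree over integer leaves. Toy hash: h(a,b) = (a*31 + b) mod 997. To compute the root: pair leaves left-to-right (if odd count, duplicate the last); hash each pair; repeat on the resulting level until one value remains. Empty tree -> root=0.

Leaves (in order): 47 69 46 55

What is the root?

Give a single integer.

Answer: 931

Derivation:
L0: [47, 69, 46, 55]
L1: h(47,69)=(47*31+69)%997=529 h(46,55)=(46*31+55)%997=484 -> [529, 484]
L2: h(529,484)=(529*31+484)%997=931 -> [931]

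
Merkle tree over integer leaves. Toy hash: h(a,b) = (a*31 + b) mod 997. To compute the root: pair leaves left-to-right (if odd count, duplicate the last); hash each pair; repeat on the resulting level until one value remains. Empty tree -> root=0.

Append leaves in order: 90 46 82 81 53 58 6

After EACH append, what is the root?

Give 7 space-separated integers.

After append 90 (leaves=[90]):
  L0: [90]
  root=90
After append 46 (leaves=[90, 46]):
  L0: [90, 46]
  L1: h(90,46)=(90*31+46)%997=842 -> [842]
  root=842
After append 82 (leaves=[90, 46, 82]):
  L0: [90, 46, 82]
  L1: h(90,46)=(90*31+46)%997=842 h(82,82)=(82*31+82)%997=630 -> [842, 630]
  L2: h(842,630)=(842*31+630)%997=810 -> [810]
  root=810
After append 81 (leaves=[90, 46, 82, 81]):
  L0: [90, 46, 82, 81]
  L1: h(90,46)=(90*31+46)%997=842 h(82,81)=(82*31+81)%997=629 -> [842, 629]
  L2: h(842,629)=(842*31+629)%997=809 -> [809]
  root=809
After append 53 (leaves=[90, 46, 82, 81, 53]):
  L0: [90, 46, 82, 81, 53]
  L1: h(90,46)=(90*31+46)%997=842 h(82,81)=(82*31+81)%997=629 h(53,53)=(53*31+53)%997=699 -> [842, 629, 699]
  L2: h(842,629)=(842*31+629)%997=809 h(699,699)=(699*31+699)%997=434 -> [809, 434]
  L3: h(809,434)=(809*31+434)%997=588 -> [588]
  root=588
After append 58 (leaves=[90, 46, 82, 81, 53, 58]):
  L0: [90, 46, 82, 81, 53, 58]
  L1: h(90,46)=(90*31+46)%997=842 h(82,81)=(82*31+81)%997=629 h(53,58)=(53*31+58)%997=704 -> [842, 629, 704]
  L2: h(842,629)=(842*31+629)%997=809 h(704,704)=(704*31+704)%997=594 -> [809, 594]
  L3: h(809,594)=(809*31+594)%997=748 -> [748]
  root=748
After append 6 (leaves=[90, 46, 82, 81, 53, 58, 6]):
  L0: [90, 46, 82, 81, 53, 58, 6]
  L1: h(90,46)=(90*31+46)%997=842 h(82,81)=(82*31+81)%997=629 h(53,58)=(53*31+58)%997=704 h(6,6)=(6*31+6)%997=192 -> [842, 629, 704, 192]
  L2: h(842,629)=(842*31+629)%997=809 h(704,192)=(704*31+192)%997=82 -> [809, 82]
  L3: h(809,82)=(809*31+82)%997=236 -> [236]
  root=236

Answer: 90 842 810 809 588 748 236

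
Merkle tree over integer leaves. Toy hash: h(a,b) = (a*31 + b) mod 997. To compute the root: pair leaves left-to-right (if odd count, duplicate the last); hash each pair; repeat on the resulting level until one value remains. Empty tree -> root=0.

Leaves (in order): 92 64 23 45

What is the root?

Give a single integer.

Answer: 427

Derivation:
L0: [92, 64, 23, 45]
L1: h(92,64)=(92*31+64)%997=922 h(23,45)=(23*31+45)%997=758 -> [922, 758]
L2: h(922,758)=(922*31+758)%997=427 -> [427]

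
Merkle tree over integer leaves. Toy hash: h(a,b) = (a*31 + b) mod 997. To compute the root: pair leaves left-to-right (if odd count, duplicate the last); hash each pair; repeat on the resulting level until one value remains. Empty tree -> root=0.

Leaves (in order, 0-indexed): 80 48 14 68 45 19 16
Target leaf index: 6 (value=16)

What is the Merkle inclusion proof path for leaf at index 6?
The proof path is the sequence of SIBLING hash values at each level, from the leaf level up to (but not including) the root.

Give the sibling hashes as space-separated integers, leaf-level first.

L0 (leaves): [80, 48, 14, 68, 45, 19, 16], target index=6
L1: h(80,48)=(80*31+48)%997=534 [pair 0] h(14,68)=(14*31+68)%997=502 [pair 1] h(45,19)=(45*31+19)%997=417 [pair 2] h(16,16)=(16*31+16)%997=512 [pair 3] -> [534, 502, 417, 512]
  Sibling for proof at L0: 16
L2: h(534,502)=(534*31+502)%997=107 [pair 0] h(417,512)=(417*31+512)%997=478 [pair 1] -> [107, 478]
  Sibling for proof at L1: 417
L3: h(107,478)=(107*31+478)%997=804 [pair 0] -> [804]
  Sibling for proof at L2: 107
Root: 804
Proof path (sibling hashes from leaf to root): [16, 417, 107]

Answer: 16 417 107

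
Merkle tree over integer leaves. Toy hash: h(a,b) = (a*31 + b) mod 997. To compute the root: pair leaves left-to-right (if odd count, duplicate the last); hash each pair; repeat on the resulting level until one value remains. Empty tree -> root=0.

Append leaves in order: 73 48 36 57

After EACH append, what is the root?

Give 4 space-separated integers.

After append 73 (leaves=[73]):
  L0: [73]
  root=73
After append 48 (leaves=[73, 48]):
  L0: [73, 48]
  L1: h(73,48)=(73*31+48)%997=317 -> [317]
  root=317
After append 36 (leaves=[73, 48, 36]):
  L0: [73, 48, 36]
  L1: h(73,48)=(73*31+48)%997=317 h(36,36)=(36*31+36)%997=155 -> [317, 155]
  L2: h(317,155)=(317*31+155)%997=12 -> [12]
  root=12
After append 57 (leaves=[73, 48, 36, 57]):
  L0: [73, 48, 36, 57]
  L1: h(73,48)=(73*31+48)%997=317 h(36,57)=(36*31+57)%997=176 -> [317, 176]
  L2: h(317,176)=(317*31+176)%997=33 -> [33]
  root=33

Answer: 73 317 12 33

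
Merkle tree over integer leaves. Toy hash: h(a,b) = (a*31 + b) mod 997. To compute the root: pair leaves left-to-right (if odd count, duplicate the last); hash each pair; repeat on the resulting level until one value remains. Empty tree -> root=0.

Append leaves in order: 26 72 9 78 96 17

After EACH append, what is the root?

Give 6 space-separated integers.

After append 26 (leaves=[26]):
  L0: [26]
  root=26
After append 72 (leaves=[26, 72]):
  L0: [26, 72]
  L1: h(26,72)=(26*31+72)%997=878 -> [878]
  root=878
After append 9 (leaves=[26, 72, 9]):
  L0: [26, 72, 9]
  L1: h(26,72)=(26*31+72)%997=878 h(9,9)=(9*31+9)%997=288 -> [878, 288]
  L2: h(878,288)=(878*31+288)%997=587 -> [587]
  root=587
After append 78 (leaves=[26, 72, 9, 78]):
  L0: [26, 72, 9, 78]
  L1: h(26,72)=(26*31+72)%997=878 h(9,78)=(9*31+78)%997=357 -> [878, 357]
  L2: h(878,357)=(878*31+357)%997=656 -> [656]
  root=656
After append 96 (leaves=[26, 72, 9, 78, 96]):
  L0: [26, 72, 9, 78, 96]
  L1: h(26,72)=(26*31+72)%997=878 h(9,78)=(9*31+78)%997=357 h(96,96)=(96*31+96)%997=81 -> [878, 357, 81]
  L2: h(878,357)=(878*31+357)%997=656 h(81,81)=(81*31+81)%997=598 -> [656, 598]
  L3: h(656,598)=(656*31+598)%997=994 -> [994]
  root=994
After append 17 (leaves=[26, 72, 9, 78, 96, 17]):
  L0: [26, 72, 9, 78, 96, 17]
  L1: h(26,72)=(26*31+72)%997=878 h(9,78)=(9*31+78)%997=357 h(96,17)=(96*31+17)%997=2 -> [878, 357, 2]
  L2: h(878,357)=(878*31+357)%997=656 h(2,2)=(2*31+2)%997=64 -> [656, 64]
  L3: h(656,64)=(656*31+64)%997=460 -> [460]
  root=460

Answer: 26 878 587 656 994 460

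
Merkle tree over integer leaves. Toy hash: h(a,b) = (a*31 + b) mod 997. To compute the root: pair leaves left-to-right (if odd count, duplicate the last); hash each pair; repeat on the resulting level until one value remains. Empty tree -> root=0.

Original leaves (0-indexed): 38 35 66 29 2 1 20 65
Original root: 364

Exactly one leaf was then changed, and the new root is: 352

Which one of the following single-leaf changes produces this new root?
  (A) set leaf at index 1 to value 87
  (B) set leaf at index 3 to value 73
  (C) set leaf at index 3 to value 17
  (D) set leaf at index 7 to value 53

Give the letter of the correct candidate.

Answer: D

Derivation:
Original leaves: [38, 35, 66, 29, 2, 1, 20, 65]
Target new root: 352
Try each candidate change and compute the resulting root:
Candidate A: set leaf[1] = 87 -> leaves = [38, 87, 66, 29, 2, 1, 20, 65]
  L0: [38, 87, 66, 29, 2, 1, 20, 65]
  L1: h(38,87)=(38*31+87)%997=268 h(66,29)=(66*31+29)%997=81 h(2,1)=(2*31+1)%997=63 h(20,65)=(20*31+65)%997=685 -> [268, 81, 63, 685]
  L2: h(268,81)=(268*31+81)%997=413 h(63,685)=(63*31+685)%997=644 -> [413, 644]
  L3: h(413,644)=(413*31+644)%997=486 -> [486]
  root = 486 != target 352
Candidate B: set leaf[3] = 73 -> leaves = [38, 35, 66, 73, 2, 1, 20, 65]
  L0: [38, 35, 66, 73, 2, 1, 20, 65]
  L1: h(38,35)=(38*31+35)%997=216 h(66,73)=(66*31+73)%997=125 h(2,1)=(2*31+1)%997=63 h(20,65)=(20*31+65)%997=685 -> [216, 125, 63, 685]
  L2: h(216,125)=(216*31+125)%997=839 h(63,685)=(63*31+685)%997=644 -> [839, 644]
  L3: h(839,644)=(839*31+644)%997=731 -> [731]
  root = 731 != target 352
Candidate C: set leaf[3] = 17 -> leaves = [38, 35, 66, 17, 2, 1, 20, 65]
  L0: [38, 35, 66, 17, 2, 1, 20, 65]
  L1: h(38,35)=(38*31+35)%997=216 h(66,17)=(66*31+17)%997=69 h(2,1)=(2*31+1)%997=63 h(20,65)=(20*31+65)%997=685 -> [216, 69, 63, 685]
  L2: h(216,69)=(216*31+69)%997=783 h(63,685)=(63*31+685)%997=644 -> [783, 644]
  L3: h(783,644)=(783*31+644)%997=989 -> [989]
  root = 989 != target 352
Candidate D: set leaf[7] = 53 -> leaves = [38, 35, 66, 29, 2, 1, 20, 53]
  L0: [38, 35, 66, 29, 2, 1, 20, 53]
  L1: h(38,35)=(38*31+35)%997=216 h(66,29)=(66*31+29)%997=81 h(2,1)=(2*31+1)%997=63 h(20,53)=(20*31+53)%997=673 -> [216, 81, 63, 673]
  L2: h(216,81)=(216*31+81)%997=795 h(63,673)=(63*31+673)%997=632 -> [795, 632]
  L3: h(795,632)=(795*31+632)%997=352 -> [352]
  root = 352 == target 352  ** MATCH **
Candidate D produces the target root.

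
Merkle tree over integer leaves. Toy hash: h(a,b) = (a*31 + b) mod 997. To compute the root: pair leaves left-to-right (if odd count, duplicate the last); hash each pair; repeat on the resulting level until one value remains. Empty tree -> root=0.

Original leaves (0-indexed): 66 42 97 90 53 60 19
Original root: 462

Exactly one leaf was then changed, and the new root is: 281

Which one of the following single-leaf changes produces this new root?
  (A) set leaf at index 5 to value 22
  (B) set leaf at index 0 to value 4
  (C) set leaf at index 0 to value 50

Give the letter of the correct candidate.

Original leaves: [66, 42, 97, 90, 53, 60, 19]
Target new root: 281
Try each candidate change and compute the resulting root:
Candidate A: set leaf[5] = 22 -> leaves = [66, 42, 97, 90, 53, 22, 19]
  L0: [66, 42, 97, 90, 53, 22, 19]
  L1: h(66,42)=(66*31+42)%997=94 h(97,90)=(97*31+90)%997=106 h(53,22)=(53*31+22)%997=668 h(19,19)=(19*31+19)%997=608 -> [94, 106, 668, 608]
  L2: h(94,106)=(94*31+106)%997=29 h(668,608)=(668*31+608)%997=379 -> [29, 379]
  L3: h(29,379)=(29*31+379)%997=281 -> [281]
  root = 281 == target 281  ** MATCH **
Candidate B: set leaf[0] = 4 -> leaves = [4, 42, 97, 90, 53, 60, 19]
  L0: [4, 42, 97, 90, 53, 60, 19]
  L1: h(4,42)=(4*31+42)%997=166 h(97,90)=(97*31+90)%997=106 h(53,60)=(53*31+60)%997=706 h(19,19)=(19*31+19)%997=608 -> [166, 106, 706, 608]
  L2: h(166,106)=(166*31+106)%997=267 h(706,608)=(706*31+608)%997=560 -> [267, 560]
  L3: h(267,560)=(267*31+560)%997=861 -> [861]
  root = 861 != target 281
Candidate C: set leaf[0] = 50 -> leaves = [50, 42, 97, 90, 53, 60, 19]
  L0: [50, 42, 97, 90, 53, 60, 19]
  L1: h(50,42)=(50*31+42)%997=595 h(97,90)=(97*31+90)%997=106 h(53,60)=(53*31+60)%997=706 h(19,19)=(19*31+19)%997=608 -> [595, 106, 706, 608]
  L2: h(595,106)=(595*31+106)%997=605 h(706,608)=(706*31+608)%997=560 -> [605, 560]
  L3: h(605,560)=(605*31+560)%997=372 -> [372]
  root = 372 != target 281
Candidate A produces the target root.

Answer: A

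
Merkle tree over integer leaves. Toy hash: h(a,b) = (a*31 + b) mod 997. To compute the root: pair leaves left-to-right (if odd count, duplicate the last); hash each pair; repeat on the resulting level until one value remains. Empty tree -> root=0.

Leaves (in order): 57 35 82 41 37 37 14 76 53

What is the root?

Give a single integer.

Answer: 682

Derivation:
L0: [57, 35, 82, 41, 37, 37, 14, 76, 53]
L1: h(57,35)=(57*31+35)%997=805 h(82,41)=(82*31+41)%997=589 h(37,37)=(37*31+37)%997=187 h(14,76)=(14*31+76)%997=510 h(53,53)=(53*31+53)%997=699 -> [805, 589, 187, 510, 699]
L2: h(805,589)=(805*31+589)%997=619 h(187,510)=(187*31+510)%997=325 h(699,699)=(699*31+699)%997=434 -> [619, 325, 434]
L3: h(619,325)=(619*31+325)%997=571 h(434,434)=(434*31+434)%997=927 -> [571, 927]
L4: h(571,927)=(571*31+927)%997=682 -> [682]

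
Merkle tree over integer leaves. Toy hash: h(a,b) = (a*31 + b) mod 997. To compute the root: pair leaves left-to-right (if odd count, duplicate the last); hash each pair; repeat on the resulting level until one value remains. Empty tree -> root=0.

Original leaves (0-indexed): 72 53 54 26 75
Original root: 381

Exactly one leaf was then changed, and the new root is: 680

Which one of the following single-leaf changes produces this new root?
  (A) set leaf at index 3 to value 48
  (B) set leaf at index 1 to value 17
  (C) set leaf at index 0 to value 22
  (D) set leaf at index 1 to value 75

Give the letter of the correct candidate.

Answer: B

Derivation:
Original leaves: [72, 53, 54, 26, 75]
Target new root: 680
Try each candidate change and compute the resulting root:
Candidate A: set leaf[3] = 48 -> leaves = [72, 53, 54, 48, 75]
  L0: [72, 53, 54, 48, 75]
  L1: h(72,53)=(72*31+53)%997=291 h(54,48)=(54*31+48)%997=725 h(75,75)=(75*31+75)%997=406 -> [291, 725, 406]
  L2: h(291,725)=(291*31+725)%997=773 h(406,406)=(406*31+406)%997=31 -> [773, 31]
  L3: h(773,31)=(773*31+31)%997=66 -> [66]
  root = 66 != target 680
Candidate B: set leaf[1] = 17 -> leaves = [72, 17, 54, 26, 75]
  L0: [72, 17, 54, 26, 75]
  L1: h(72,17)=(72*31+17)%997=255 h(54,26)=(54*31+26)%997=703 h(75,75)=(75*31+75)%997=406 -> [255, 703, 406]
  L2: h(255,703)=(255*31+703)%997=632 h(406,406)=(406*31+406)%997=31 -> [632, 31]
  L3: h(632,31)=(632*31+31)%997=680 -> [680]
  root = 680 == target 680  ** MATCH **
Candidate C: set leaf[0] = 22 -> leaves = [22, 53, 54, 26, 75]
  L0: [22, 53, 54, 26, 75]
  L1: h(22,53)=(22*31+53)%997=735 h(54,26)=(54*31+26)%997=703 h(75,75)=(75*31+75)%997=406 -> [735, 703, 406]
  L2: h(735,703)=(735*31+703)%997=557 h(406,406)=(406*31+406)%997=31 -> [557, 31]
  L3: h(557,31)=(557*31+31)%997=349 -> [349]
  root = 349 != target 680
Candidate D: set leaf[1] = 75 -> leaves = [72, 75, 54, 26, 75]
  L0: [72, 75, 54, 26, 75]
  L1: h(72,75)=(72*31+75)%997=313 h(54,26)=(54*31+26)%997=703 h(75,75)=(75*31+75)%997=406 -> [313, 703, 406]
  L2: h(313,703)=(313*31+703)%997=436 h(406,406)=(406*31+406)%997=31 -> [436, 31]
  L3: h(436,31)=(436*31+31)%997=586 -> [586]
  root = 586 != target 680
Candidate B produces the target root.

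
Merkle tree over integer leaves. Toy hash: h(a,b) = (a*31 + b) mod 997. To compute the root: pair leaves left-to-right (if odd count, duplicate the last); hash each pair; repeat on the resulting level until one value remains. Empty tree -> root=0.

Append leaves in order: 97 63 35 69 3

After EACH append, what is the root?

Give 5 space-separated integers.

Answer: 97 79 578 612 110

Derivation:
After append 97 (leaves=[97]):
  L0: [97]
  root=97
After append 63 (leaves=[97, 63]):
  L0: [97, 63]
  L1: h(97,63)=(97*31+63)%997=79 -> [79]
  root=79
After append 35 (leaves=[97, 63, 35]):
  L0: [97, 63, 35]
  L1: h(97,63)=(97*31+63)%997=79 h(35,35)=(35*31+35)%997=123 -> [79, 123]
  L2: h(79,123)=(79*31+123)%997=578 -> [578]
  root=578
After append 69 (leaves=[97, 63, 35, 69]):
  L0: [97, 63, 35, 69]
  L1: h(97,63)=(97*31+63)%997=79 h(35,69)=(35*31+69)%997=157 -> [79, 157]
  L2: h(79,157)=(79*31+157)%997=612 -> [612]
  root=612
After append 3 (leaves=[97, 63, 35, 69, 3]):
  L0: [97, 63, 35, 69, 3]
  L1: h(97,63)=(97*31+63)%997=79 h(35,69)=(35*31+69)%997=157 h(3,3)=(3*31+3)%997=96 -> [79, 157, 96]
  L2: h(79,157)=(79*31+157)%997=612 h(96,96)=(96*31+96)%997=81 -> [612, 81]
  L3: h(612,81)=(612*31+81)%997=110 -> [110]
  root=110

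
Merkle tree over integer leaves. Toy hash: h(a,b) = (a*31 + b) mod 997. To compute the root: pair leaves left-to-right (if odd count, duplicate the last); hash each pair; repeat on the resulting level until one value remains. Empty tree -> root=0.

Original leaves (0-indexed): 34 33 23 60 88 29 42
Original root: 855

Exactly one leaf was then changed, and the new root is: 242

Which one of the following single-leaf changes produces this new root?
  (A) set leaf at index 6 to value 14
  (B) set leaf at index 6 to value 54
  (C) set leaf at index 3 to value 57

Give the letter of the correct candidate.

Original leaves: [34, 33, 23, 60, 88, 29, 42]
Target new root: 242
Try each candidate change and compute the resulting root:
Candidate A: set leaf[6] = 14 -> leaves = [34, 33, 23, 60, 88, 29, 14]
  L0: [34, 33, 23, 60, 88, 29, 14]
  L1: h(34,33)=(34*31+33)%997=90 h(23,60)=(23*31+60)%997=773 h(88,29)=(88*31+29)%997=763 h(14,14)=(14*31+14)%997=448 -> [90, 773, 763, 448]
  L2: h(90,773)=(90*31+773)%997=572 h(763,448)=(763*31+448)%997=173 -> [572, 173]
  L3: h(572,173)=(572*31+173)%997=956 -> [956]
  root = 956 != target 242
Candidate B: set leaf[6] = 54 -> leaves = [34, 33, 23, 60, 88, 29, 54]
  L0: [34, 33, 23, 60, 88, 29, 54]
  L1: h(34,33)=(34*31+33)%997=90 h(23,60)=(23*31+60)%997=773 h(88,29)=(88*31+29)%997=763 h(54,54)=(54*31+54)%997=731 -> [90, 773, 763, 731]
  L2: h(90,773)=(90*31+773)%997=572 h(763,731)=(763*31+731)%997=456 -> [572, 456]
  L3: h(572,456)=(572*31+456)%997=242 -> [242]
  root = 242 == target 242  ** MATCH **
Candidate C: set leaf[3] = 57 -> leaves = [34, 33, 23, 57, 88, 29, 42]
  L0: [34, 33, 23, 57, 88, 29, 42]
  L1: h(34,33)=(34*31+33)%997=90 h(23,57)=(23*31+57)%997=770 h(88,29)=(88*31+29)%997=763 h(42,42)=(42*31+42)%997=347 -> [90, 770, 763, 347]
  L2: h(90,770)=(90*31+770)%997=569 h(763,347)=(763*31+347)%997=72 -> [569, 72]
  L3: h(569,72)=(569*31+72)%997=762 -> [762]
  root = 762 != target 242
Candidate B produces the target root.

Answer: B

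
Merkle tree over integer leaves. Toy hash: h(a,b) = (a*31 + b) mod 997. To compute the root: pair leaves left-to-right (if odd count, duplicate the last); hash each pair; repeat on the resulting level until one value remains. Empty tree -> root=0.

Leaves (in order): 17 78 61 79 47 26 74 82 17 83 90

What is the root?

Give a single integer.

L0: [17, 78, 61, 79, 47, 26, 74, 82, 17, 83, 90]
L1: h(17,78)=(17*31+78)%997=605 h(61,79)=(61*31+79)%997=973 h(47,26)=(47*31+26)%997=486 h(74,82)=(74*31+82)%997=382 h(17,83)=(17*31+83)%997=610 h(90,90)=(90*31+90)%997=886 -> [605, 973, 486, 382, 610, 886]
L2: h(605,973)=(605*31+973)%997=785 h(486,382)=(486*31+382)%997=493 h(610,886)=(610*31+886)%997=853 -> [785, 493, 853]
L3: h(785,493)=(785*31+493)%997=900 h(853,853)=(853*31+853)%997=377 -> [900, 377]
L4: h(900,377)=(900*31+377)%997=361 -> [361]

Answer: 361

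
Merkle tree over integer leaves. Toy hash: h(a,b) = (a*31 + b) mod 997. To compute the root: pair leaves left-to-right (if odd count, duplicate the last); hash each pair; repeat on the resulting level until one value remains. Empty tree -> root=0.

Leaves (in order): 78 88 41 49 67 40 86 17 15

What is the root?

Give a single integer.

L0: [78, 88, 41, 49, 67, 40, 86, 17, 15]
L1: h(78,88)=(78*31+88)%997=512 h(41,49)=(41*31+49)%997=323 h(67,40)=(67*31+40)%997=123 h(86,17)=(86*31+17)%997=689 h(15,15)=(15*31+15)%997=480 -> [512, 323, 123, 689, 480]
L2: h(512,323)=(512*31+323)%997=243 h(123,689)=(123*31+689)%997=514 h(480,480)=(480*31+480)%997=405 -> [243, 514, 405]
L3: h(243,514)=(243*31+514)%997=71 h(405,405)=(405*31+405)%997=996 -> [71, 996]
L4: h(71,996)=(71*31+996)%997=206 -> [206]

Answer: 206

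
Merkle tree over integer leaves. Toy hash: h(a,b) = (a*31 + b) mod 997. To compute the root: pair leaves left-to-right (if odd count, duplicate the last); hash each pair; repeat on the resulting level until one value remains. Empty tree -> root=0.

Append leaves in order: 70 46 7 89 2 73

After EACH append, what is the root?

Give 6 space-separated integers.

Answer: 70 222 127 209 551 829

Derivation:
After append 70 (leaves=[70]):
  L0: [70]
  root=70
After append 46 (leaves=[70, 46]):
  L0: [70, 46]
  L1: h(70,46)=(70*31+46)%997=222 -> [222]
  root=222
After append 7 (leaves=[70, 46, 7]):
  L0: [70, 46, 7]
  L1: h(70,46)=(70*31+46)%997=222 h(7,7)=(7*31+7)%997=224 -> [222, 224]
  L2: h(222,224)=(222*31+224)%997=127 -> [127]
  root=127
After append 89 (leaves=[70, 46, 7, 89]):
  L0: [70, 46, 7, 89]
  L1: h(70,46)=(70*31+46)%997=222 h(7,89)=(7*31+89)%997=306 -> [222, 306]
  L2: h(222,306)=(222*31+306)%997=209 -> [209]
  root=209
After append 2 (leaves=[70, 46, 7, 89, 2]):
  L0: [70, 46, 7, 89, 2]
  L1: h(70,46)=(70*31+46)%997=222 h(7,89)=(7*31+89)%997=306 h(2,2)=(2*31+2)%997=64 -> [222, 306, 64]
  L2: h(222,306)=(222*31+306)%997=209 h(64,64)=(64*31+64)%997=54 -> [209, 54]
  L3: h(209,54)=(209*31+54)%997=551 -> [551]
  root=551
After append 73 (leaves=[70, 46, 7, 89, 2, 73]):
  L0: [70, 46, 7, 89, 2, 73]
  L1: h(70,46)=(70*31+46)%997=222 h(7,89)=(7*31+89)%997=306 h(2,73)=(2*31+73)%997=135 -> [222, 306, 135]
  L2: h(222,306)=(222*31+306)%997=209 h(135,135)=(135*31+135)%997=332 -> [209, 332]
  L3: h(209,332)=(209*31+332)%997=829 -> [829]
  root=829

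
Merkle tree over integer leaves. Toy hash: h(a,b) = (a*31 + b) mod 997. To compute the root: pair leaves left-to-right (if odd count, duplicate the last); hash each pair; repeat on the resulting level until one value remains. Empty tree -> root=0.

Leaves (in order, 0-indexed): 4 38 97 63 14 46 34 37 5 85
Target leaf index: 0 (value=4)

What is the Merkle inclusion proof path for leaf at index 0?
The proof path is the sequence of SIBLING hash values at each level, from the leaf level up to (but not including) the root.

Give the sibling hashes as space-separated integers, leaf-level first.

L0 (leaves): [4, 38, 97, 63, 14, 46, 34, 37, 5, 85], target index=0
L1: h(4,38)=(4*31+38)%997=162 [pair 0] h(97,63)=(97*31+63)%997=79 [pair 1] h(14,46)=(14*31+46)%997=480 [pair 2] h(34,37)=(34*31+37)%997=94 [pair 3] h(5,85)=(5*31+85)%997=240 [pair 4] -> [162, 79, 480, 94, 240]
  Sibling for proof at L0: 38
L2: h(162,79)=(162*31+79)%997=116 [pair 0] h(480,94)=(480*31+94)%997=19 [pair 1] h(240,240)=(240*31+240)%997=701 [pair 2] -> [116, 19, 701]
  Sibling for proof at L1: 79
L3: h(116,19)=(116*31+19)%997=624 [pair 0] h(701,701)=(701*31+701)%997=498 [pair 1] -> [624, 498]
  Sibling for proof at L2: 19
L4: h(624,498)=(624*31+498)%997=899 [pair 0] -> [899]
  Sibling for proof at L3: 498
Root: 899
Proof path (sibling hashes from leaf to root): [38, 79, 19, 498]

Answer: 38 79 19 498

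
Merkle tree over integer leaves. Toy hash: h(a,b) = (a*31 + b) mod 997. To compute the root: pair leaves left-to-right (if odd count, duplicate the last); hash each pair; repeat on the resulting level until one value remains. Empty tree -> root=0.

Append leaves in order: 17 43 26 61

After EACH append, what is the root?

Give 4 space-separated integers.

After append 17 (leaves=[17]):
  L0: [17]
  root=17
After append 43 (leaves=[17, 43]):
  L0: [17, 43]
  L1: h(17,43)=(17*31+43)%997=570 -> [570]
  root=570
After append 26 (leaves=[17, 43, 26]):
  L0: [17, 43, 26]
  L1: h(17,43)=(17*31+43)%997=570 h(26,26)=(26*31+26)%997=832 -> [570, 832]
  L2: h(570,832)=(570*31+832)%997=556 -> [556]
  root=556
After append 61 (leaves=[17, 43, 26, 61]):
  L0: [17, 43, 26, 61]
  L1: h(17,43)=(17*31+43)%997=570 h(26,61)=(26*31+61)%997=867 -> [570, 867]
  L2: h(570,867)=(570*31+867)%997=591 -> [591]
  root=591

Answer: 17 570 556 591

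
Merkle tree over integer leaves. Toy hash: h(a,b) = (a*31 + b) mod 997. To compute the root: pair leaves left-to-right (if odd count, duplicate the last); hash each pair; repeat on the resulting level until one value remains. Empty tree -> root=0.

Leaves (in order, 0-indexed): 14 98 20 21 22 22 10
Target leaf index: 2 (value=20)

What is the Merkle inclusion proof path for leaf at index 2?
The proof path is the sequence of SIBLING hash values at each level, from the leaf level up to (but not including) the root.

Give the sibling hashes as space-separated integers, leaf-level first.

Answer: 21 532 210

Derivation:
L0 (leaves): [14, 98, 20, 21, 22, 22, 10], target index=2
L1: h(14,98)=(14*31+98)%997=532 [pair 0] h(20,21)=(20*31+21)%997=641 [pair 1] h(22,22)=(22*31+22)%997=704 [pair 2] h(10,10)=(10*31+10)%997=320 [pair 3] -> [532, 641, 704, 320]
  Sibling for proof at L0: 21
L2: h(532,641)=(532*31+641)%997=184 [pair 0] h(704,320)=(704*31+320)%997=210 [pair 1] -> [184, 210]
  Sibling for proof at L1: 532
L3: h(184,210)=(184*31+210)%997=929 [pair 0] -> [929]
  Sibling for proof at L2: 210
Root: 929
Proof path (sibling hashes from leaf to root): [21, 532, 210]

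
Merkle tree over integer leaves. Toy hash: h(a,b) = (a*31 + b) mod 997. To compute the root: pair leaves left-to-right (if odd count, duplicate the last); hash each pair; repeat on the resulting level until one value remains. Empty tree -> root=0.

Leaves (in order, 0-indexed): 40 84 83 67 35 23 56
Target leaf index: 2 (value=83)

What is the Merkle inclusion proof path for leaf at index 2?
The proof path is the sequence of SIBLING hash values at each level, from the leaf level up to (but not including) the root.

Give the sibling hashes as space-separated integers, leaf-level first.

L0 (leaves): [40, 84, 83, 67, 35, 23, 56], target index=2
L1: h(40,84)=(40*31+84)%997=327 [pair 0] h(83,67)=(83*31+67)%997=646 [pair 1] h(35,23)=(35*31+23)%997=111 [pair 2] h(56,56)=(56*31+56)%997=795 [pair 3] -> [327, 646, 111, 795]
  Sibling for proof at L0: 67
L2: h(327,646)=(327*31+646)%997=813 [pair 0] h(111,795)=(111*31+795)%997=248 [pair 1] -> [813, 248]
  Sibling for proof at L1: 327
L3: h(813,248)=(813*31+248)%997=526 [pair 0] -> [526]
  Sibling for proof at L2: 248
Root: 526
Proof path (sibling hashes from leaf to root): [67, 327, 248]

Answer: 67 327 248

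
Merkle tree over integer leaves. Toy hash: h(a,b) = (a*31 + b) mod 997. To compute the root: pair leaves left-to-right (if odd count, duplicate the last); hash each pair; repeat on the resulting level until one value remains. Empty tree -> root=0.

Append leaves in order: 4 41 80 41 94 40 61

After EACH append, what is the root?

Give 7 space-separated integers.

After append 4 (leaves=[4]):
  L0: [4]
  root=4
After append 41 (leaves=[4, 41]):
  L0: [4, 41]
  L1: h(4,41)=(4*31+41)%997=165 -> [165]
  root=165
After append 80 (leaves=[4, 41, 80]):
  L0: [4, 41, 80]
  L1: h(4,41)=(4*31+41)%997=165 h(80,80)=(80*31+80)%997=566 -> [165, 566]
  L2: h(165,566)=(165*31+566)%997=696 -> [696]
  root=696
After append 41 (leaves=[4, 41, 80, 41]):
  L0: [4, 41, 80, 41]
  L1: h(4,41)=(4*31+41)%997=165 h(80,41)=(80*31+41)%997=527 -> [165, 527]
  L2: h(165,527)=(165*31+527)%997=657 -> [657]
  root=657
After append 94 (leaves=[4, 41, 80, 41, 94]):
  L0: [4, 41, 80, 41, 94]
  L1: h(4,41)=(4*31+41)%997=165 h(80,41)=(80*31+41)%997=527 h(94,94)=(94*31+94)%997=17 -> [165, 527, 17]
  L2: h(165,527)=(165*31+527)%997=657 h(17,17)=(17*31+17)%997=544 -> [657, 544]
  L3: h(657,544)=(657*31+544)%997=971 -> [971]
  root=971
After append 40 (leaves=[4, 41, 80, 41, 94, 40]):
  L0: [4, 41, 80, 41, 94, 40]
  L1: h(4,41)=(4*31+41)%997=165 h(80,41)=(80*31+41)%997=527 h(94,40)=(94*31+40)%997=960 -> [165, 527, 960]
  L2: h(165,527)=(165*31+527)%997=657 h(960,960)=(960*31+960)%997=810 -> [657, 810]
  L3: h(657,810)=(657*31+810)%997=240 -> [240]
  root=240
After append 61 (leaves=[4, 41, 80, 41, 94, 40, 61]):
  L0: [4, 41, 80, 41, 94, 40, 61]
  L1: h(4,41)=(4*31+41)%997=165 h(80,41)=(80*31+41)%997=527 h(94,40)=(94*31+40)%997=960 h(61,61)=(61*31+61)%997=955 -> [165, 527, 960, 955]
  L2: h(165,527)=(165*31+527)%997=657 h(960,955)=(960*31+955)%997=805 -> [657, 805]
  L3: h(657,805)=(657*31+805)%997=235 -> [235]
  root=235

Answer: 4 165 696 657 971 240 235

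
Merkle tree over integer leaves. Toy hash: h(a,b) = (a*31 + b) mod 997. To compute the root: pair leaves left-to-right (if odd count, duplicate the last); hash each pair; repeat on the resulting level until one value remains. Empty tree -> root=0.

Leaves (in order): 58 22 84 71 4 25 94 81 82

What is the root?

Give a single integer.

Answer: 981

Derivation:
L0: [58, 22, 84, 71, 4, 25, 94, 81, 82]
L1: h(58,22)=(58*31+22)%997=823 h(84,71)=(84*31+71)%997=681 h(4,25)=(4*31+25)%997=149 h(94,81)=(94*31+81)%997=4 h(82,82)=(82*31+82)%997=630 -> [823, 681, 149, 4, 630]
L2: h(823,681)=(823*31+681)%997=272 h(149,4)=(149*31+4)%997=635 h(630,630)=(630*31+630)%997=220 -> [272, 635, 220]
L3: h(272,635)=(272*31+635)%997=94 h(220,220)=(220*31+220)%997=61 -> [94, 61]
L4: h(94,61)=(94*31+61)%997=981 -> [981]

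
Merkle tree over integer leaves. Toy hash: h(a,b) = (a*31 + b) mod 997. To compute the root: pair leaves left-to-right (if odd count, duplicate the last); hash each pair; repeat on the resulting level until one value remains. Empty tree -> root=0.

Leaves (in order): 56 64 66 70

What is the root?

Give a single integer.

L0: [56, 64, 66, 70]
L1: h(56,64)=(56*31+64)%997=803 h(66,70)=(66*31+70)%997=122 -> [803, 122]
L2: h(803,122)=(803*31+122)%997=90 -> [90]

Answer: 90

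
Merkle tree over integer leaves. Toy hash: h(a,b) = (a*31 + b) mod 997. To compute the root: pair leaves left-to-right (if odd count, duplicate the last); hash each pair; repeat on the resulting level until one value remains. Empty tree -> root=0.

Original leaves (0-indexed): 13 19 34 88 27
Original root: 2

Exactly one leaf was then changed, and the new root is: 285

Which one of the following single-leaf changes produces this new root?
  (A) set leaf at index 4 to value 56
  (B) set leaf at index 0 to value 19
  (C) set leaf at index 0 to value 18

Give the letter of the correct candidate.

Original leaves: [13, 19, 34, 88, 27]
Target new root: 285
Try each candidate change and compute the resulting root:
Candidate A: set leaf[4] = 56 -> leaves = [13, 19, 34, 88, 56]
  L0: [13, 19, 34, 88, 56]
  L1: h(13,19)=(13*31+19)%997=422 h(34,88)=(34*31+88)%997=145 h(56,56)=(56*31+56)%997=795 -> [422, 145, 795]
  L2: h(422,145)=(422*31+145)%997=266 h(795,795)=(795*31+795)%997=515 -> [266, 515]
  L3: h(266,515)=(266*31+515)%997=785 -> [785]
  root = 785 != target 285
Candidate B: set leaf[0] = 19 -> leaves = [19, 19, 34, 88, 27]
  L0: [19, 19, 34, 88, 27]
  L1: h(19,19)=(19*31+19)%997=608 h(34,88)=(34*31+88)%997=145 h(27,27)=(27*31+27)%997=864 -> [608, 145, 864]
  L2: h(608,145)=(608*31+145)%997=50 h(864,864)=(864*31+864)%997=729 -> [50, 729]
  L3: h(50,729)=(50*31+729)%997=285 -> [285]
  root = 285 == target 285  ** MATCH **
Candidate C: set leaf[0] = 18 -> leaves = [18, 19, 34, 88, 27]
  L0: [18, 19, 34, 88, 27]
  L1: h(18,19)=(18*31+19)%997=577 h(34,88)=(34*31+88)%997=145 h(27,27)=(27*31+27)%997=864 -> [577, 145, 864]
  L2: h(577,145)=(577*31+145)%997=86 h(864,864)=(864*31+864)%997=729 -> [86, 729]
  L3: h(86,729)=(86*31+729)%997=404 -> [404]
  root = 404 != target 285
Candidate B produces the target root.

Answer: B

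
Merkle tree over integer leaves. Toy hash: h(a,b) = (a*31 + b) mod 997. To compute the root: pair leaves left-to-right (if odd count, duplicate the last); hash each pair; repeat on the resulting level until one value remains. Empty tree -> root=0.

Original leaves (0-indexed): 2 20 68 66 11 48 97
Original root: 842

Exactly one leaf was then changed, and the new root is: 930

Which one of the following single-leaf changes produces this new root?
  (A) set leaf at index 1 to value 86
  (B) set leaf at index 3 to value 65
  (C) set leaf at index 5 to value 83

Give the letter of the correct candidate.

Original leaves: [2, 20, 68, 66, 11, 48, 97]
Target new root: 930
Try each candidate change and compute the resulting root:
Candidate A: set leaf[1] = 86 -> leaves = [2, 86, 68, 66, 11, 48, 97]
  L0: [2, 86, 68, 66, 11, 48, 97]
  L1: h(2,86)=(2*31+86)%997=148 h(68,66)=(68*31+66)%997=180 h(11,48)=(11*31+48)%997=389 h(97,97)=(97*31+97)%997=113 -> [148, 180, 389, 113]
  L2: h(148,180)=(148*31+180)%997=780 h(389,113)=(389*31+113)%997=208 -> [780, 208]
  L3: h(780,208)=(780*31+208)%997=460 -> [460]
  root = 460 != target 930
Candidate B: set leaf[3] = 65 -> leaves = [2, 20, 68, 65, 11, 48, 97]
  L0: [2, 20, 68, 65, 11, 48, 97]
  L1: h(2,20)=(2*31+20)%997=82 h(68,65)=(68*31+65)%997=179 h(11,48)=(11*31+48)%997=389 h(97,97)=(97*31+97)%997=113 -> [82, 179, 389, 113]
  L2: h(82,179)=(82*31+179)%997=727 h(389,113)=(389*31+113)%997=208 -> [727, 208]
  L3: h(727,208)=(727*31+208)%997=811 -> [811]
  root = 811 != target 930
Candidate C: set leaf[5] = 83 -> leaves = [2, 20, 68, 66, 11, 83, 97]
  L0: [2, 20, 68, 66, 11, 83, 97]
  L1: h(2,20)=(2*31+20)%997=82 h(68,66)=(68*31+66)%997=180 h(11,83)=(11*31+83)%997=424 h(97,97)=(97*31+97)%997=113 -> [82, 180, 424, 113]
  L2: h(82,180)=(82*31+180)%997=728 h(424,113)=(424*31+113)%997=296 -> [728, 296]
  L3: h(728,296)=(728*31+296)%997=930 -> [930]
  root = 930 == target 930  ** MATCH **
Candidate C produces the target root.

Answer: C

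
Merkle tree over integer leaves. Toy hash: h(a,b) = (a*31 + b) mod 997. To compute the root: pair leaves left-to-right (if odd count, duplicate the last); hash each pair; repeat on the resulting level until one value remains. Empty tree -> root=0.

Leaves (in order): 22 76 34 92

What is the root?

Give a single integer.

Answer: 716

Derivation:
L0: [22, 76, 34, 92]
L1: h(22,76)=(22*31+76)%997=758 h(34,92)=(34*31+92)%997=149 -> [758, 149]
L2: h(758,149)=(758*31+149)%997=716 -> [716]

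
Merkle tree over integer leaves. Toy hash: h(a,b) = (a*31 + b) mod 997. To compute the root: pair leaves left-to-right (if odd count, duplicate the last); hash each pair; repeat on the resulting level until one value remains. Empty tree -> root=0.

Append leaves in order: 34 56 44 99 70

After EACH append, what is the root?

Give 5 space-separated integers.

After append 34 (leaves=[34]):
  L0: [34]
  root=34
After append 56 (leaves=[34, 56]):
  L0: [34, 56]
  L1: h(34,56)=(34*31+56)%997=113 -> [113]
  root=113
After append 44 (leaves=[34, 56, 44]):
  L0: [34, 56, 44]
  L1: h(34,56)=(34*31+56)%997=113 h(44,44)=(44*31+44)%997=411 -> [113, 411]
  L2: h(113,411)=(113*31+411)%997=923 -> [923]
  root=923
After append 99 (leaves=[34, 56, 44, 99]):
  L0: [34, 56, 44, 99]
  L1: h(34,56)=(34*31+56)%997=113 h(44,99)=(44*31+99)%997=466 -> [113, 466]
  L2: h(113,466)=(113*31+466)%997=978 -> [978]
  root=978
After append 70 (leaves=[34, 56, 44, 99, 70]):
  L0: [34, 56, 44, 99, 70]
  L1: h(34,56)=(34*31+56)%997=113 h(44,99)=(44*31+99)%997=466 h(70,70)=(70*31+70)%997=246 -> [113, 466, 246]
  L2: h(113,466)=(113*31+466)%997=978 h(246,246)=(246*31+246)%997=893 -> [978, 893]
  L3: h(978,893)=(978*31+893)%997=304 -> [304]
  root=304

Answer: 34 113 923 978 304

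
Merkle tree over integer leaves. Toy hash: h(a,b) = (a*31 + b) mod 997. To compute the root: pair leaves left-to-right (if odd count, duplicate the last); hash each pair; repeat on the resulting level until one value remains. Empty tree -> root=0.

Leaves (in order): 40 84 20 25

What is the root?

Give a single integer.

Answer: 812

Derivation:
L0: [40, 84, 20, 25]
L1: h(40,84)=(40*31+84)%997=327 h(20,25)=(20*31+25)%997=645 -> [327, 645]
L2: h(327,645)=(327*31+645)%997=812 -> [812]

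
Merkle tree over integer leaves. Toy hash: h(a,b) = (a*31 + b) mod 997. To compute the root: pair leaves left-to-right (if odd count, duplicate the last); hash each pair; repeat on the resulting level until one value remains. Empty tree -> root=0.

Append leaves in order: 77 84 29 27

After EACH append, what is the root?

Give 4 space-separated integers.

After append 77 (leaves=[77]):
  L0: [77]
  root=77
After append 84 (leaves=[77, 84]):
  L0: [77, 84]
  L1: h(77,84)=(77*31+84)%997=477 -> [477]
  root=477
After append 29 (leaves=[77, 84, 29]):
  L0: [77, 84, 29]
  L1: h(77,84)=(77*31+84)%997=477 h(29,29)=(29*31+29)%997=928 -> [477, 928]
  L2: h(477,928)=(477*31+928)%997=760 -> [760]
  root=760
After append 27 (leaves=[77, 84, 29, 27]):
  L0: [77, 84, 29, 27]
  L1: h(77,84)=(77*31+84)%997=477 h(29,27)=(29*31+27)%997=926 -> [477, 926]
  L2: h(477,926)=(477*31+926)%997=758 -> [758]
  root=758

Answer: 77 477 760 758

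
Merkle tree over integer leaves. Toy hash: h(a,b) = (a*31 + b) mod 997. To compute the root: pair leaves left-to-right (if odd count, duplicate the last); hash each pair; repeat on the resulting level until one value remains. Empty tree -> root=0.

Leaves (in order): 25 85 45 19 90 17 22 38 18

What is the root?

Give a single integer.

L0: [25, 85, 45, 19, 90, 17, 22, 38, 18]
L1: h(25,85)=(25*31+85)%997=860 h(45,19)=(45*31+19)%997=417 h(90,17)=(90*31+17)%997=813 h(22,38)=(22*31+38)%997=720 h(18,18)=(18*31+18)%997=576 -> [860, 417, 813, 720, 576]
L2: h(860,417)=(860*31+417)%997=158 h(813,720)=(813*31+720)%997=1 h(576,576)=(576*31+576)%997=486 -> [158, 1, 486]
L3: h(158,1)=(158*31+1)%997=911 h(486,486)=(486*31+486)%997=597 -> [911, 597]
L4: h(911,597)=(911*31+597)%997=922 -> [922]

Answer: 922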